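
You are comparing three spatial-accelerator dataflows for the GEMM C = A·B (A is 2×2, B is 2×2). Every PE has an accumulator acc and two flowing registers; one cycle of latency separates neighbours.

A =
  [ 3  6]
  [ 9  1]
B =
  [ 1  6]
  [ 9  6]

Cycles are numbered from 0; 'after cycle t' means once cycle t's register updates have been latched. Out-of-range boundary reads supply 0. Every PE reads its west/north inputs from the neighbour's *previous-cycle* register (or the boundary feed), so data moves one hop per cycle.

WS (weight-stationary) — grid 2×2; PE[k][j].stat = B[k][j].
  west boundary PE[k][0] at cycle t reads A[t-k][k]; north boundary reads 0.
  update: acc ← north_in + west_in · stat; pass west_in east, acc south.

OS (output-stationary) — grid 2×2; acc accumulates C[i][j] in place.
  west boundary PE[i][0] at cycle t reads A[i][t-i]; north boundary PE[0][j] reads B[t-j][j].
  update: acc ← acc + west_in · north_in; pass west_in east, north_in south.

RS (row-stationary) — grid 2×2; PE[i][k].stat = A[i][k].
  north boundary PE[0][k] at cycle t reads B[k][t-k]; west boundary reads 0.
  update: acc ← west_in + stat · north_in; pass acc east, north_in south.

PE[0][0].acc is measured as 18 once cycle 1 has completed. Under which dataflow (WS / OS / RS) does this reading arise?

WS [2×2] PE[0][0] across cycles:
  @0  [0,0]  acc 3  |  →3  ↓3
  @1  [0,0]  acc 9  |  →9  ↓9
OS [2×2] PE[0][0] across cycles:
  @0  [0,0]  acc 3  |  →3  ↓1
  @1  [0,0]  acc 57  |  →6  ↓9
RS [2×2] PE[0][0] across cycles:
  @0  [0,0]  acc 3  |  →3  ↓1
  @1  [0,0]  acc 18  |  →18  ↓6

dataflow = RS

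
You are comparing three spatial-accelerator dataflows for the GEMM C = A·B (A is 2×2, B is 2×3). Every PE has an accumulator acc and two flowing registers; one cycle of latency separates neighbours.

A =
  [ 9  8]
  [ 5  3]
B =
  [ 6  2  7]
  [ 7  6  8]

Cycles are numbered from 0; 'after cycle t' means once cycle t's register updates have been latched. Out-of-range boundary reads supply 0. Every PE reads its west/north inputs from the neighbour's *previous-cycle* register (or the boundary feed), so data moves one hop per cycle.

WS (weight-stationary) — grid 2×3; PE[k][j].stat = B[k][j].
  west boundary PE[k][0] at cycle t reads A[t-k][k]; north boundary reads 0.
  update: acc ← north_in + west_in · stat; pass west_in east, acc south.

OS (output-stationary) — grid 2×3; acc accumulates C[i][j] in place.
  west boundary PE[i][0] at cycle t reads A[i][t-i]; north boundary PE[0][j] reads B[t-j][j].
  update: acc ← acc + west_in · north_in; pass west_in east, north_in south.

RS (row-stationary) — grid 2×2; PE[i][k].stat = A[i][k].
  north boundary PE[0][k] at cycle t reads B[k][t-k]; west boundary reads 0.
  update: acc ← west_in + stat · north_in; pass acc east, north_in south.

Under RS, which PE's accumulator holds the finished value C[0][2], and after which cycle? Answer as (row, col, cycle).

(row, col, cycle) = (0, 1, 3)

RS: C[0][2] accumulates in PE[0][1]:
  @0  [0,1]  acc 0  |  →0  ↓0
  @1  [0,1]  acc 110  |  →110  ↓7
  @2  [0,1]  acc 66  |  →66  ↓6
  @3  [0,1]  acc 127  |  →127  ↓8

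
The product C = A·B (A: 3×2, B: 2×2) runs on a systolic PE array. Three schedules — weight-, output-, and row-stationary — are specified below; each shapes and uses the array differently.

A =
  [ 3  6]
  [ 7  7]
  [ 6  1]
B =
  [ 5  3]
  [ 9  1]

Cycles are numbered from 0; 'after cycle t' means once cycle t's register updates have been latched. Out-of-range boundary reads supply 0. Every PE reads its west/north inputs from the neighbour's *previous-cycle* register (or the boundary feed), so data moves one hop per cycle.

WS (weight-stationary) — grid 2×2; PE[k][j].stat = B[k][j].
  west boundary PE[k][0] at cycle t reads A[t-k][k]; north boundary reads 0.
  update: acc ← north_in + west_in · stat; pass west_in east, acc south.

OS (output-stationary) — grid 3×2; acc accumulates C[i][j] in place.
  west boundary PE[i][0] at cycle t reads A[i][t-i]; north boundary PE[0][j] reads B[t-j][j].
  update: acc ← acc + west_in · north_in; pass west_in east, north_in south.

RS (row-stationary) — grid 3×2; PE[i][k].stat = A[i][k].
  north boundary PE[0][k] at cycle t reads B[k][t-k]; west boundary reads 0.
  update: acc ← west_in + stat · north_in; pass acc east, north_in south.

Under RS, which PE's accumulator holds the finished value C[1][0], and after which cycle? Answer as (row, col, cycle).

RS — PE[1][1] is where C[1][0] collects:
  after 0 — PE[1][1] acc=0, pass-E 0, pass-S 0
  after 1 — PE[1][1] acc=0, pass-E 0, pass-S 0
  after 2 — PE[1][1] acc=98, pass-E 98, pass-S 9

(row, col, cycle) = (1, 1, 2)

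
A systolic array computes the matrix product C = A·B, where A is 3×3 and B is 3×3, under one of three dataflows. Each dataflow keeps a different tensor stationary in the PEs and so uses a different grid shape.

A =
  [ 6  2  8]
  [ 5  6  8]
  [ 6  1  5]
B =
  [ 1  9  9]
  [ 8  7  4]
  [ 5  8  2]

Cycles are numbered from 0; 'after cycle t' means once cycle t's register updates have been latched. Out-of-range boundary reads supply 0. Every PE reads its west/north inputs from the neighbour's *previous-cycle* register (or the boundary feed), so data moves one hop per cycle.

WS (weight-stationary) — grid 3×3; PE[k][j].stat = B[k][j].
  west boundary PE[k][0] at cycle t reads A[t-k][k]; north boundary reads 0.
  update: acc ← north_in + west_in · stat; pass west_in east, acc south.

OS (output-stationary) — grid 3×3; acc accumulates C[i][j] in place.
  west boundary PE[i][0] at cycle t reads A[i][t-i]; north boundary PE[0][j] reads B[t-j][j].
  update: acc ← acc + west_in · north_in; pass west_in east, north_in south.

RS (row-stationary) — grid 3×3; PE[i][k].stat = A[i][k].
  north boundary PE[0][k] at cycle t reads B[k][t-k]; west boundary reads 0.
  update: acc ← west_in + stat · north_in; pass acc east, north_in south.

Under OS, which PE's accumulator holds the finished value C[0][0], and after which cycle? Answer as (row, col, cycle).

(row, col, cycle) = (0, 0, 2)

Under OS, C[0][0] lands at PE[0][0]:
  @0  [0,0]  acc 6  |  →6  ↓1
  @1  [0,0]  acc 22  |  →2  ↓8
  @2  [0,0]  acc 62  |  →8  ↓5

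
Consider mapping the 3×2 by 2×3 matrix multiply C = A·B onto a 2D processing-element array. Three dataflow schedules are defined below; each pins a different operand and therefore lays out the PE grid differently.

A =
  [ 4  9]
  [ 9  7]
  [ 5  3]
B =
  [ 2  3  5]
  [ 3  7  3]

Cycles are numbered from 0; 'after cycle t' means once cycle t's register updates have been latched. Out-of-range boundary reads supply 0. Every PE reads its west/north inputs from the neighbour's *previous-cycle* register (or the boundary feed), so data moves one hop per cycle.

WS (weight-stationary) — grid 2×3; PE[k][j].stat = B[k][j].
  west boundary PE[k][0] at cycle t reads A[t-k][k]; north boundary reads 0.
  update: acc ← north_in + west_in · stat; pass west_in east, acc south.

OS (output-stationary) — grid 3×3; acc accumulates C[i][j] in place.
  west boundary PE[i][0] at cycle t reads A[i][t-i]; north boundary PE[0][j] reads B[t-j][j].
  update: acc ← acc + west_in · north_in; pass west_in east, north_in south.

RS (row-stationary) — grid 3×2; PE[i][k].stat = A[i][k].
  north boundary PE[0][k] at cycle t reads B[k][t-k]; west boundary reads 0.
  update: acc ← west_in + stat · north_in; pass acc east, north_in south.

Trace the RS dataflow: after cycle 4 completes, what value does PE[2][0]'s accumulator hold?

RS on a 3×2 grid — tracing PE[2][0] and its feeders:
  after 0 — PE[1][0] acc=0, pass-E 0, pass-S 0
  after 0 — PE[2][0] acc=0, pass-E 0, pass-S 0
  after 1 — PE[1][0] acc=18, pass-E 18, pass-S 2
  after 1 — PE[2][0] acc=0, pass-E 0, pass-S 0
  after 2 — PE[1][0] acc=27, pass-E 27, pass-S 3
  after 2 — PE[2][0] acc=10, pass-E 10, pass-S 2
  after 3 — PE[1][0] acc=45, pass-E 45, pass-S 5
  after 3 — PE[2][0] acc=15, pass-E 15, pass-S 3
  after 4 — PE[1][0] acc=0, pass-E 0, pass-S 0
  after 4 — PE[2][0] acc=25, pass-E 25, pass-S 5

PE[2][0].acc = 25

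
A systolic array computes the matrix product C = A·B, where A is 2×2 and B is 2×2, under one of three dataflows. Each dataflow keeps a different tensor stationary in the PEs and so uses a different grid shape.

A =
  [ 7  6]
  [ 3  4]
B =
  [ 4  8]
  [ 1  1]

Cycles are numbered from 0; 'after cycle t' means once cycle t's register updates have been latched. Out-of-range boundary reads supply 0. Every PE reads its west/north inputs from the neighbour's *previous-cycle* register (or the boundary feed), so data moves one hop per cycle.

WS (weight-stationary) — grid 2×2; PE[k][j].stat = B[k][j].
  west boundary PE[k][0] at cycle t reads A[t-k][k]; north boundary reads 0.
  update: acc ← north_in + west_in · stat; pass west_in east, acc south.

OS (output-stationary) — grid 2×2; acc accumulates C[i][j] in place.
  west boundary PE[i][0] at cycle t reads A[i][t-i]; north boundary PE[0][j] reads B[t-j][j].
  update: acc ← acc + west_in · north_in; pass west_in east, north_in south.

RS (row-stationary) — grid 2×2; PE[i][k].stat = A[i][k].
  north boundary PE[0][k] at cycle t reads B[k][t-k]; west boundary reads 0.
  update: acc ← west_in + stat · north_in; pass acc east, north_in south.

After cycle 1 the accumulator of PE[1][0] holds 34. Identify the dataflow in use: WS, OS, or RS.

WS (2×2 grid), PE[1][0]:
  cycle 0: PE[1][0] → acc 0, east 0, south 0
  cycle 1: PE[1][0] → acc 34, east 6, south 34
OS (2×2 grid), PE[1][0]:
  cycle 0: PE[1][0] → acc 0, east 0, south 0
  cycle 1: PE[1][0] → acc 12, east 3, south 4
RS (2×2 grid), PE[1][0]:
  cycle 0: PE[1][0] → acc 0, east 0, south 0
  cycle 1: PE[1][0] → acc 12, east 12, south 4

dataflow = WS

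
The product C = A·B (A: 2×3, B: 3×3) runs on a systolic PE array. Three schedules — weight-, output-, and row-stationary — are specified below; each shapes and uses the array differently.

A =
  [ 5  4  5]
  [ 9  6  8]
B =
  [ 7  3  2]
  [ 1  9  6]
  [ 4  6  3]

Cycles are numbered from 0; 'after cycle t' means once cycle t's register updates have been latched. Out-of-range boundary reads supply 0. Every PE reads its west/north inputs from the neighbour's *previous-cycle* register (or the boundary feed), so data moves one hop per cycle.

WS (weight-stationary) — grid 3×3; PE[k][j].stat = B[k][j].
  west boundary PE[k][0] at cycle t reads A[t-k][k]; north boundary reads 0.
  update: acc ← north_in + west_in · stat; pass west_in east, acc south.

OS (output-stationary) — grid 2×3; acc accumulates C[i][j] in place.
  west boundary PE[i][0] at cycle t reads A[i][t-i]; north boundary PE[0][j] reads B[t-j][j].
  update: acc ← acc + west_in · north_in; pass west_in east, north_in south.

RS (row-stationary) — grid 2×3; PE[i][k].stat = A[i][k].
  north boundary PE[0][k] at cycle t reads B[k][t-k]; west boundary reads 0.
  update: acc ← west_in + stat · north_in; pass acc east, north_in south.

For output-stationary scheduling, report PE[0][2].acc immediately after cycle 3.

PE[0][2].acc = 34

OS on a 2×3 grid — tracing PE[0][2] and its feeders:
  t=0 PE[0][1]: acc=0 h=0 v=0
  t=0 PE[0][2]: acc=0 h=0 v=0
  t=1 PE[0][1]: acc=15 h=5 v=3
  t=1 PE[0][2]: acc=0 h=0 v=0
  t=2 PE[0][1]: acc=51 h=4 v=9
  t=2 PE[0][2]: acc=10 h=5 v=2
  t=3 PE[0][1]: acc=81 h=5 v=6
  t=3 PE[0][2]: acc=34 h=4 v=6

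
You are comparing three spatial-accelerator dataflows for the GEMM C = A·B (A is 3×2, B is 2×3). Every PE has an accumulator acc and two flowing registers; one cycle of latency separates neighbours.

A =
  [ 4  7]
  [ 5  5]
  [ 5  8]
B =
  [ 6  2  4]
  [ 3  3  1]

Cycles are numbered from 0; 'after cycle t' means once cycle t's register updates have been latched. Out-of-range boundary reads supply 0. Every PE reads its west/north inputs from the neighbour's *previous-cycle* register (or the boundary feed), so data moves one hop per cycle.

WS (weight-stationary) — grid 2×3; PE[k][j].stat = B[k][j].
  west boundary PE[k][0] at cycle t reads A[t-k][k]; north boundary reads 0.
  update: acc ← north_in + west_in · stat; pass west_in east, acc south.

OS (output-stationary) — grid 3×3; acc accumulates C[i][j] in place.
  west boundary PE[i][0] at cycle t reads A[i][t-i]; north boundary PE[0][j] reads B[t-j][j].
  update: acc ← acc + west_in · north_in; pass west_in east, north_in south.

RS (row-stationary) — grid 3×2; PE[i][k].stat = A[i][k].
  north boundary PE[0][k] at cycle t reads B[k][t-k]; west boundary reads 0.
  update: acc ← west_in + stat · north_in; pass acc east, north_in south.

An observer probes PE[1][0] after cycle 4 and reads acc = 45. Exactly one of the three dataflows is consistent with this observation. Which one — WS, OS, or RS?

Under WS (2×3), PE[1][0]:
  c0 r1c0: 0 / 0 / 0
  c1 r1c0: 45 / 7 / 45
  c2 r1c0: 45 / 5 / 45
  c3 r1c0: 54 / 8 / 54
  c4 r1c0: 0 / 0 / 0
Under OS (3×3), PE[1][0]:
  c0 r1c0: 0 / 0 / 0
  c1 r1c0: 30 / 5 / 6
  c2 r1c0: 45 / 5 / 3
  c3 r1c0: 45 / 0 / 0
  c4 r1c0: 45 / 0 / 0
Under RS (3×2), PE[1][0]:
  c0 r1c0: 0 / 0 / 0
  c1 r1c0: 30 / 30 / 6
  c2 r1c0: 10 / 10 / 2
  c3 r1c0: 20 / 20 / 4
  c4 r1c0: 0 / 0 / 0

dataflow = OS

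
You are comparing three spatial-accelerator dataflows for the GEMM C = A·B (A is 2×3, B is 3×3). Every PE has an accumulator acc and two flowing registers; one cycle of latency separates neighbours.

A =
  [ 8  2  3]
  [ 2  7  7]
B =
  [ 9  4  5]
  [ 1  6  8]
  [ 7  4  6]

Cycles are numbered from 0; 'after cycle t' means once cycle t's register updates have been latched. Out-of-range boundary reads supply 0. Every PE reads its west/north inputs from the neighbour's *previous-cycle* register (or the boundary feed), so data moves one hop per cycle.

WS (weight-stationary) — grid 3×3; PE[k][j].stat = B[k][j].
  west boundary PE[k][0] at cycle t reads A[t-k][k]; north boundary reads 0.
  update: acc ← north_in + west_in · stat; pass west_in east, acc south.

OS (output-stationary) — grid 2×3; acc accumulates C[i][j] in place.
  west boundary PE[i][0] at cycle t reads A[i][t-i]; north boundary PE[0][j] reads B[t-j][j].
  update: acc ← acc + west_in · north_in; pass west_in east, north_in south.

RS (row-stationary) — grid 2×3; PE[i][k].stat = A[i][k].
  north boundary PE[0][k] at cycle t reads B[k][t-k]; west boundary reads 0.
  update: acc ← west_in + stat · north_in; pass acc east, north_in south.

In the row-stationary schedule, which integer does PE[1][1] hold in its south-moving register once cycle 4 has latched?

RS on a 2×3 grid — tracing PE[1][1] and its feeders:
  @0  [0,1]  acc 0  |  →0  ↓0
  @0  [1,0]  acc 0  |  →0  ↓0
  @0  [1,1]  acc 0  |  →0  ↓0
  @1  [0,1]  acc 74  |  →74  ↓1
  @1  [1,0]  acc 18  |  →18  ↓9
  @1  [1,1]  acc 0  |  →0  ↓0
  @2  [0,1]  acc 44  |  →44  ↓6
  @2  [1,0]  acc 8  |  →8  ↓4
  @2  [1,1]  acc 25  |  →25  ↓1
  @3  [0,1]  acc 56  |  →56  ↓8
  @3  [1,0]  acc 10  |  →10  ↓5
  @3  [1,1]  acc 50  |  →50  ↓6
  @4  [0,1]  acc 0  |  →0  ↓0
  @4  [1,0]  acc 0  |  →0  ↓0
  @4  [1,1]  acc 66  |  →66  ↓8

register = 8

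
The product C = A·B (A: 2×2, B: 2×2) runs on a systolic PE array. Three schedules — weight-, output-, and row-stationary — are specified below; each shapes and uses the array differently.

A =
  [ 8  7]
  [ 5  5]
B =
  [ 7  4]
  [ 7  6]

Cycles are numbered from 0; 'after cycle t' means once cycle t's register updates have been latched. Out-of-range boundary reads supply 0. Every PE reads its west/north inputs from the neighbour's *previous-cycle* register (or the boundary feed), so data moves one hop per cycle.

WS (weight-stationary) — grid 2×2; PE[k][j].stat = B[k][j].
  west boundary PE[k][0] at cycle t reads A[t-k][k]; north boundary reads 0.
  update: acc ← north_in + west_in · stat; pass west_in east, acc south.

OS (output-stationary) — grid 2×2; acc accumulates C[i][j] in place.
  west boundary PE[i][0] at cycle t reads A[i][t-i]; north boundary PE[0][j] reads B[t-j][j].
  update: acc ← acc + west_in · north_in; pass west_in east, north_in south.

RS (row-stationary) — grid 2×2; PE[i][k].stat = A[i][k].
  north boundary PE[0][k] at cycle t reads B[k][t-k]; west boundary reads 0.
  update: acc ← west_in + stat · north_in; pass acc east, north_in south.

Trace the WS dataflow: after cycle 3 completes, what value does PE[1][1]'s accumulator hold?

PE[1][1].acc = 50

WS (2×2). Following PE[1][1] plus its west/north inputs:
  c0 r0c1: 0 / 0 / 0
  c0 r1c0: 0 / 0 / 0
  c0 r1c1: 0 / 0 / 0
  c1 r0c1: 32 / 8 / 32
  c1 r1c0: 105 / 7 / 105
  c1 r1c1: 0 / 0 / 0
  c2 r0c1: 20 / 5 / 20
  c2 r1c0: 70 / 5 / 70
  c2 r1c1: 74 / 7 / 74
  c3 r0c1: 0 / 0 / 0
  c3 r1c0: 0 / 0 / 0
  c3 r1c1: 50 / 5 / 50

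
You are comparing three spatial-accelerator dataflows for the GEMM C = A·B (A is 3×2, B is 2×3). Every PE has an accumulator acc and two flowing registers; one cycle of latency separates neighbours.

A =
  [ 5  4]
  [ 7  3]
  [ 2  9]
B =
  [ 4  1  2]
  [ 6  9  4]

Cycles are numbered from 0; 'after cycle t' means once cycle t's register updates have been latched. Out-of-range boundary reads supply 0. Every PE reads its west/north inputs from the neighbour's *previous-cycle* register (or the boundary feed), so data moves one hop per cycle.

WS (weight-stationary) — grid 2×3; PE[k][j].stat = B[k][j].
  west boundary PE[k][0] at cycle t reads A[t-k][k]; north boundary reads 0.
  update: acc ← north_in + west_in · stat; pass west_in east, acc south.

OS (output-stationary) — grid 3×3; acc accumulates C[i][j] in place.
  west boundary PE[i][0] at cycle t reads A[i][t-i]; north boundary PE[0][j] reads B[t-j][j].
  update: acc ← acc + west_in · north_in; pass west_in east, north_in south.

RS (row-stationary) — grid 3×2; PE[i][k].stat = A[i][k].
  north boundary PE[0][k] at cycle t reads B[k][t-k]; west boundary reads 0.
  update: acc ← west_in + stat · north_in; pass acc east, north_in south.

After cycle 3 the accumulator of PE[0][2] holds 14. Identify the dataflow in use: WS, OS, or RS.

— WS: 2×3; PE[0][2] trace:
  cycle 0: PE[0][2] → acc 0, east 0, south 0
  cycle 1: PE[0][2] → acc 0, east 0, south 0
  cycle 2: PE[0][2] → acc 10, east 5, south 10
  cycle 3: PE[0][2] → acc 14, east 7, south 14
— OS: 3×3; PE[0][2] trace:
  cycle 0: PE[0][2] → acc 0, east 0, south 0
  cycle 1: PE[0][2] → acc 0, east 0, south 0
  cycle 2: PE[0][2] → acc 10, east 5, south 2
  cycle 3: PE[0][2] → acc 26, east 4, south 4
RS (3×2): PE[0][2] does not exist.

dataflow = WS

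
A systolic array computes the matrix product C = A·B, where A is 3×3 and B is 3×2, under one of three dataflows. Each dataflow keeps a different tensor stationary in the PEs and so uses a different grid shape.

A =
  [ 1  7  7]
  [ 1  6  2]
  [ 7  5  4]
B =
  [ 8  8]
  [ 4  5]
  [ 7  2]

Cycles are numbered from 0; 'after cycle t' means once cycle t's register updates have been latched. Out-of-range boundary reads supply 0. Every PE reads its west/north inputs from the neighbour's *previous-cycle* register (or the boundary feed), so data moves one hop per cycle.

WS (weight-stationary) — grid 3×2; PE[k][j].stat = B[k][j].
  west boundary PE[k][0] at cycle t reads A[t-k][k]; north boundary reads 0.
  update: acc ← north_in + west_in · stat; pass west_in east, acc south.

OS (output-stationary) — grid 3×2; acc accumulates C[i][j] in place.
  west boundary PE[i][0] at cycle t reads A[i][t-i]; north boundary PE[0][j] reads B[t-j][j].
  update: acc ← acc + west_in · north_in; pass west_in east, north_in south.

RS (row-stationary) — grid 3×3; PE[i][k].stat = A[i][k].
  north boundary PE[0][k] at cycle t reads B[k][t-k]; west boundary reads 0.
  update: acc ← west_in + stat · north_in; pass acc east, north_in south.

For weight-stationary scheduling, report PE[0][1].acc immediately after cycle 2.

WS (3×2). Following PE[0][1] plus its west/north inputs:
  t=0 PE[0][0]: acc=8 h=1 v=8
  t=0 PE[0][1]: acc=0 h=0 v=0
  t=1 PE[0][0]: acc=8 h=1 v=8
  t=1 PE[0][1]: acc=8 h=1 v=8
  t=2 PE[0][0]: acc=56 h=7 v=56
  t=2 PE[0][1]: acc=8 h=1 v=8

PE[0][1].acc = 8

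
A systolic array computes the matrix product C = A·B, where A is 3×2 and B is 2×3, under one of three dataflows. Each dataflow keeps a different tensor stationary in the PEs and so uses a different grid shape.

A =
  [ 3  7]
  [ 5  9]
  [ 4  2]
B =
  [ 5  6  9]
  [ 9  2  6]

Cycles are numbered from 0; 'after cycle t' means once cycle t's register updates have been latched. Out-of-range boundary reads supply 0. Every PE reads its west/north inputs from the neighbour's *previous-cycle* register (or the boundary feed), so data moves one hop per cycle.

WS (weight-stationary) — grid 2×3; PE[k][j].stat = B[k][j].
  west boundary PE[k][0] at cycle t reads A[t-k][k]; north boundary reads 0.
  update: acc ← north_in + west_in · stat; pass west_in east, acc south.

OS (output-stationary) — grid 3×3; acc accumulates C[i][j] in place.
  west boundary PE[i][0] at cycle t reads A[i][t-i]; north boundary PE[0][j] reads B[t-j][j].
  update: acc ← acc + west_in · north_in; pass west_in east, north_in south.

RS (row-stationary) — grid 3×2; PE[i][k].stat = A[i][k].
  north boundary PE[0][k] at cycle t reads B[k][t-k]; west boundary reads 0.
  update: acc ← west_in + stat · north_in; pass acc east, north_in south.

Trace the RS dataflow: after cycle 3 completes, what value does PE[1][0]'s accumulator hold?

RS 3×2: PE[1][0] cycle-by-cycle (with neighbour feeds):
  [0] (0,0) acc=15 (h:15 v:5)
  [0] (1,0) acc=0 (h:0 v:0)
  [1] (0,0) acc=18 (h:18 v:6)
  [1] (1,0) acc=25 (h:25 v:5)
  [2] (0,0) acc=27 (h:27 v:9)
  [2] (1,0) acc=30 (h:30 v:6)
  [3] (0,0) acc=0 (h:0 v:0)
  [3] (1,0) acc=45 (h:45 v:9)

PE[1][0].acc = 45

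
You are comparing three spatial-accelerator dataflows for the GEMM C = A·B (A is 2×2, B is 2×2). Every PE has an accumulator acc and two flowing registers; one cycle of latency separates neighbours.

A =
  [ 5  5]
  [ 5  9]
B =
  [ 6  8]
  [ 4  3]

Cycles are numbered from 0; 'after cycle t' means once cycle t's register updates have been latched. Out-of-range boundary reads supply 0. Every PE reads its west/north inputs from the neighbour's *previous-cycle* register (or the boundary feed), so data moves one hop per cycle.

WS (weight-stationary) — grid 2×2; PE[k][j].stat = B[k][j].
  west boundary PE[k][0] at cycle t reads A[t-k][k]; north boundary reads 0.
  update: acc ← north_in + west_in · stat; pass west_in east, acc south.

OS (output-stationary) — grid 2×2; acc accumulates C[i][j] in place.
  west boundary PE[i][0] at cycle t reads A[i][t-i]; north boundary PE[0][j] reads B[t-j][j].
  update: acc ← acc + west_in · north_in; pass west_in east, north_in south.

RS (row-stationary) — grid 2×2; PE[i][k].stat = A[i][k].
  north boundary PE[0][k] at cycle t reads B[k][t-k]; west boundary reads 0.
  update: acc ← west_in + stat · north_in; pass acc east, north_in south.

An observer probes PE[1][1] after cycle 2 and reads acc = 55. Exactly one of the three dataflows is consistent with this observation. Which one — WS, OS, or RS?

Under WS (2×2), PE[1][1]:
  cycle 0: PE[1][1] → acc 0, east 0, south 0
  cycle 1: PE[1][1] → acc 0, east 0, south 0
  cycle 2: PE[1][1] → acc 55, east 5, south 55
Under OS (2×2), PE[1][1]:
  cycle 0: PE[1][1] → acc 0, east 0, south 0
  cycle 1: PE[1][1] → acc 0, east 0, south 0
  cycle 2: PE[1][1] → acc 40, east 5, south 8
Under RS (2×2), PE[1][1]:
  cycle 0: PE[1][1] → acc 0, east 0, south 0
  cycle 1: PE[1][1] → acc 0, east 0, south 0
  cycle 2: PE[1][1] → acc 66, east 66, south 4

dataflow = WS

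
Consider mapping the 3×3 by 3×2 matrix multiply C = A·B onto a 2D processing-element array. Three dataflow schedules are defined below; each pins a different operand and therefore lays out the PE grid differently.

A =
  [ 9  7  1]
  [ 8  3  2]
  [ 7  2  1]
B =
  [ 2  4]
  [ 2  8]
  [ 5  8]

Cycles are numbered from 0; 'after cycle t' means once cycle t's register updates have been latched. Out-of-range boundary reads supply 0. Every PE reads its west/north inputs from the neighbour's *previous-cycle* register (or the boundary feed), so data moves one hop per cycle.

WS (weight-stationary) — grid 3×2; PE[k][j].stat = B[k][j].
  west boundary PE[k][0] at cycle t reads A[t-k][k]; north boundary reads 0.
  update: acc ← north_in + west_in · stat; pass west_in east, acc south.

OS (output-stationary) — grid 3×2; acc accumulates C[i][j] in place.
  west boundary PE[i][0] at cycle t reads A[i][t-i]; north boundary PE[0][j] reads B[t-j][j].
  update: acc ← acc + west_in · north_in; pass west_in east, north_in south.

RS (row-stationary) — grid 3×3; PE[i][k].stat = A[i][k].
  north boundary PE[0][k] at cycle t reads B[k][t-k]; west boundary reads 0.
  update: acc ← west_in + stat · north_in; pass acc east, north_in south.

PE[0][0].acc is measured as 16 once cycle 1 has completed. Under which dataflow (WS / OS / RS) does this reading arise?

dataflow = WS

WS [3×2] PE[0][0] across cycles:
  0: (0,0).acc=18  regs=<9,18>
  1: (0,0).acc=16  regs=<8,16>
OS [3×2] PE[0][0] across cycles:
  0: (0,0).acc=18  regs=<9,2>
  1: (0,0).acc=32  regs=<7,2>
RS [3×3] PE[0][0] across cycles:
  0: (0,0).acc=18  regs=<18,2>
  1: (0,0).acc=36  regs=<36,4>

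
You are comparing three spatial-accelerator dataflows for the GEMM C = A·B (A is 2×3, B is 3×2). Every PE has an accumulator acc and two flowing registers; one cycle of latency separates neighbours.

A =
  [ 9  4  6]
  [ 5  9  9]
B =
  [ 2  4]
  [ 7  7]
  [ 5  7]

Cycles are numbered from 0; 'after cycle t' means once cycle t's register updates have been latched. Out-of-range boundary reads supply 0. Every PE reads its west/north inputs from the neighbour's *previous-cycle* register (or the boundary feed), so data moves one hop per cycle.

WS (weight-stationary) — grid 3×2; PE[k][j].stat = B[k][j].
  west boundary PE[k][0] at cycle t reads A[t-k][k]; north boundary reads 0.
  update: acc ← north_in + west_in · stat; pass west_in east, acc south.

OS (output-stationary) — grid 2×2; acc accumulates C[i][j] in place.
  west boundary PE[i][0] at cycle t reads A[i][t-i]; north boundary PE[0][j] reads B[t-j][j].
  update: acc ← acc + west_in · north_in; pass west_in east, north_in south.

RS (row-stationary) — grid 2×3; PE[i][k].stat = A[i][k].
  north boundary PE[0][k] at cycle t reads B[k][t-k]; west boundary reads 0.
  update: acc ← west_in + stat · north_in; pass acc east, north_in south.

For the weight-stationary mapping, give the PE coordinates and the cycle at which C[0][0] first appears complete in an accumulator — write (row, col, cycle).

WS: C[0][0] accumulates in PE[2][0]:
  [0] (2,0) acc=0 (h:0 v:0)
  [1] (2,0) acc=0 (h:0 v:0)
  [2] (2,0) acc=76 (h:6 v:76)

(row, col, cycle) = (2, 0, 2)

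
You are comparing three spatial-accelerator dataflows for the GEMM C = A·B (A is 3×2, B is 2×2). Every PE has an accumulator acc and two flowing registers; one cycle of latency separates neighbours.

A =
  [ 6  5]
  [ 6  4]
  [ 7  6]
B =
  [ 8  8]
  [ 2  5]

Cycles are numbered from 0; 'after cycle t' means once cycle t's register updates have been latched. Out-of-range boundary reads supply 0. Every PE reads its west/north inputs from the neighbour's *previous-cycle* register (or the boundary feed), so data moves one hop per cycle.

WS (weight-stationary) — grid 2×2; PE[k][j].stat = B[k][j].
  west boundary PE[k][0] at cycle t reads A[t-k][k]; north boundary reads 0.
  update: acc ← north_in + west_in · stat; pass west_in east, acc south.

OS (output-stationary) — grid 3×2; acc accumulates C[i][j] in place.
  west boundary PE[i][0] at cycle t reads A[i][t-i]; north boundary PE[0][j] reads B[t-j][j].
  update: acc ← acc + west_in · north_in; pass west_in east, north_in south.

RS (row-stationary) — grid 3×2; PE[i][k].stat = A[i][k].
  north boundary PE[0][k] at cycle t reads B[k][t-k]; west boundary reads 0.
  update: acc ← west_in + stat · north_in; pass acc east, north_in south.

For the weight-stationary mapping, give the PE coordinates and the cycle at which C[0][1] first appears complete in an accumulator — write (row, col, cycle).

WS: C[0][1] accumulates in PE[1][1]:
  c0 r1c1: 0 / 0 / 0
  c1 r1c1: 0 / 0 / 0
  c2 r1c1: 73 / 5 / 73

(row, col, cycle) = (1, 1, 2)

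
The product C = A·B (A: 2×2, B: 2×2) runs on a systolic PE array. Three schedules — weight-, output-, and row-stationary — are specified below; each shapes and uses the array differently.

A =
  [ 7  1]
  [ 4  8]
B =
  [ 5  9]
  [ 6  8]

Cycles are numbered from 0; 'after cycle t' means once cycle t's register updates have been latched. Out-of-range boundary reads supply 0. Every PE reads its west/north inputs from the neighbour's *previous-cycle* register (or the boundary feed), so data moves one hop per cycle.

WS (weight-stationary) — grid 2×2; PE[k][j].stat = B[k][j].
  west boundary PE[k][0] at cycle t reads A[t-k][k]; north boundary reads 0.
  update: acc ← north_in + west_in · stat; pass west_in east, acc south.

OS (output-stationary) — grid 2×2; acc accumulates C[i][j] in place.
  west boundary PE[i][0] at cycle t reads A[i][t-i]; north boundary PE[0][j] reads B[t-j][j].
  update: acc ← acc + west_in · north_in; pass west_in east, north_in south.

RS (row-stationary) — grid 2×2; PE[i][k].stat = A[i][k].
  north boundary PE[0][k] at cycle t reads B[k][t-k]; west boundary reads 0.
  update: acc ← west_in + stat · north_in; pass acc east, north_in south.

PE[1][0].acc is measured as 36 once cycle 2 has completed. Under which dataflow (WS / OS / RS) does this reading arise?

dataflow = RS

Under WS (2×2), PE[1][0]:
  t=0 PE[1][0]: acc=0 h=0 v=0
  t=1 PE[1][0]: acc=41 h=1 v=41
  t=2 PE[1][0]: acc=68 h=8 v=68
Under OS (2×2), PE[1][0]:
  t=0 PE[1][0]: acc=0 h=0 v=0
  t=1 PE[1][0]: acc=20 h=4 v=5
  t=2 PE[1][0]: acc=68 h=8 v=6
Under RS (2×2), PE[1][0]:
  t=0 PE[1][0]: acc=0 h=0 v=0
  t=1 PE[1][0]: acc=20 h=20 v=5
  t=2 PE[1][0]: acc=36 h=36 v=9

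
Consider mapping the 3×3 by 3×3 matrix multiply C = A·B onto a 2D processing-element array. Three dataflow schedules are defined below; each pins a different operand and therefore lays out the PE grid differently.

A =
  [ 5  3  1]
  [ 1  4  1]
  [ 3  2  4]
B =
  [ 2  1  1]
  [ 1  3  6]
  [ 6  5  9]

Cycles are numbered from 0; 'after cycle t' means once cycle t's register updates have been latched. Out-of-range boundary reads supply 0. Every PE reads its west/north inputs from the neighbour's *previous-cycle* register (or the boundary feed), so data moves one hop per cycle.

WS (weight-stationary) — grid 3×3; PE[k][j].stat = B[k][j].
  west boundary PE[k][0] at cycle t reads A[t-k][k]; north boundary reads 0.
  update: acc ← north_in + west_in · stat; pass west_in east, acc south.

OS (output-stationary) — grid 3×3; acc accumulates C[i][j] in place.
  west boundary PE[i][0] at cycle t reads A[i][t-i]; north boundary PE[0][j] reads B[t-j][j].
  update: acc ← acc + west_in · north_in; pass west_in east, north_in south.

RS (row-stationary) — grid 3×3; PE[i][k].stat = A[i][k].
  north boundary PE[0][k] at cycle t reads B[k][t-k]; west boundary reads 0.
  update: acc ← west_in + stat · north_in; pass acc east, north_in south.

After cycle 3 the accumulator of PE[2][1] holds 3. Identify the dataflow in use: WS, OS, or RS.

Under WS (3×3), PE[2][1]:
  t=0 PE[2][1]: acc=0 h=0 v=0
  t=1 PE[2][1]: acc=0 h=0 v=0
  t=2 PE[2][1]: acc=0 h=0 v=0
  t=3 PE[2][1]: acc=19 h=1 v=19
Under OS (3×3), PE[2][1]:
  t=0 PE[2][1]: acc=0 h=0 v=0
  t=1 PE[2][1]: acc=0 h=0 v=0
  t=2 PE[2][1]: acc=0 h=0 v=0
  t=3 PE[2][1]: acc=3 h=3 v=1
Under RS (3×3), PE[2][1]:
  t=0 PE[2][1]: acc=0 h=0 v=0
  t=1 PE[2][1]: acc=0 h=0 v=0
  t=2 PE[2][1]: acc=0 h=0 v=0
  t=3 PE[2][1]: acc=8 h=8 v=1

dataflow = OS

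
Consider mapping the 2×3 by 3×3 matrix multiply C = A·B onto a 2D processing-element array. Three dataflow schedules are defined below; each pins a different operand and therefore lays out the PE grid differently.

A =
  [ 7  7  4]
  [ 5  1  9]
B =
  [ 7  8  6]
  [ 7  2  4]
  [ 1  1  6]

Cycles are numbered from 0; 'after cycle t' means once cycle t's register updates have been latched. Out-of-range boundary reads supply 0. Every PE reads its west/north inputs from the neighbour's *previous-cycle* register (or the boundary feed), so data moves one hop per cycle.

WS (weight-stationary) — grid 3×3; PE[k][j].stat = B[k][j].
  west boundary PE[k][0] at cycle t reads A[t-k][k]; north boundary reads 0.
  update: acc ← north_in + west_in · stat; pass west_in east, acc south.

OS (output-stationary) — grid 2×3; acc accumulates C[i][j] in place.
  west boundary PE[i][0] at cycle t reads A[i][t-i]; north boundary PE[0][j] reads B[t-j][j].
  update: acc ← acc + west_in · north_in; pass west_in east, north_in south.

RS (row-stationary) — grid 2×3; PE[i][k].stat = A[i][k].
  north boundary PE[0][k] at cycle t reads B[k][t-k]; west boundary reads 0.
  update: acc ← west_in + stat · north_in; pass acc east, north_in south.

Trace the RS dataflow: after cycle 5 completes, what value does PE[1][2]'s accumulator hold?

RS 2×3: PE[1][2] cycle-by-cycle (with neighbour feeds):
  0: (0,2).acc=0  regs=<0,0>
  0: (1,1).acc=0  regs=<0,0>
  0: (1,2).acc=0  regs=<0,0>
  1: (0,2).acc=0  regs=<0,0>
  1: (1,1).acc=0  regs=<0,0>
  1: (1,2).acc=0  regs=<0,0>
  2: (0,2).acc=102  regs=<102,1>
  2: (1,1).acc=42  regs=<42,7>
  2: (1,2).acc=0  regs=<0,0>
  3: (0,2).acc=74  regs=<74,1>
  3: (1,1).acc=42  regs=<42,2>
  3: (1,2).acc=51  regs=<51,1>
  4: (0,2).acc=94  regs=<94,6>
  4: (1,1).acc=34  regs=<34,4>
  4: (1,2).acc=51  regs=<51,1>
  5: (0,2).acc=0  regs=<0,0>
  5: (1,1).acc=0  regs=<0,0>
  5: (1,2).acc=88  regs=<88,6>

PE[1][2].acc = 88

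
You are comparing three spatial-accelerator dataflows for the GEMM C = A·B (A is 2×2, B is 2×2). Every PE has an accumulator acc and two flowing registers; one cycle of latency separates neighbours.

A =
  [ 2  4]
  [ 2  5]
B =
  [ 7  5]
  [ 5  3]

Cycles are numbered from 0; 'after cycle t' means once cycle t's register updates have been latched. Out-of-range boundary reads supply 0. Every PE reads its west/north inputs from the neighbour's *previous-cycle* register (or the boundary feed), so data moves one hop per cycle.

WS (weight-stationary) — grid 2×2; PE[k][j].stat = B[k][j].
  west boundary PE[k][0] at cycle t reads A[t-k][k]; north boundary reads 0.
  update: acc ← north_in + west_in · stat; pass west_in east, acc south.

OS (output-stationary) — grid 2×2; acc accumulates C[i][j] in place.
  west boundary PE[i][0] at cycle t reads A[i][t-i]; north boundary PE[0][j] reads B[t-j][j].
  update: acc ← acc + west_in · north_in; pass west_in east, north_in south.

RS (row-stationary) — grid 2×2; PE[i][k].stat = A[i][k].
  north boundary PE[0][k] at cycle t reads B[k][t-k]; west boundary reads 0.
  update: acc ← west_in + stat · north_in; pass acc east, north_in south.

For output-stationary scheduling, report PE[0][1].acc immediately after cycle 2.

PE[0][1].acc = 22

OS on a 2×2 grid — tracing PE[0][1] and its feeders:
  after 0 — PE[0][0] acc=14, pass-E 2, pass-S 7
  after 0 — PE[0][1] acc=0, pass-E 0, pass-S 0
  after 1 — PE[0][0] acc=34, pass-E 4, pass-S 5
  after 1 — PE[0][1] acc=10, pass-E 2, pass-S 5
  after 2 — PE[0][0] acc=34, pass-E 0, pass-S 0
  after 2 — PE[0][1] acc=22, pass-E 4, pass-S 3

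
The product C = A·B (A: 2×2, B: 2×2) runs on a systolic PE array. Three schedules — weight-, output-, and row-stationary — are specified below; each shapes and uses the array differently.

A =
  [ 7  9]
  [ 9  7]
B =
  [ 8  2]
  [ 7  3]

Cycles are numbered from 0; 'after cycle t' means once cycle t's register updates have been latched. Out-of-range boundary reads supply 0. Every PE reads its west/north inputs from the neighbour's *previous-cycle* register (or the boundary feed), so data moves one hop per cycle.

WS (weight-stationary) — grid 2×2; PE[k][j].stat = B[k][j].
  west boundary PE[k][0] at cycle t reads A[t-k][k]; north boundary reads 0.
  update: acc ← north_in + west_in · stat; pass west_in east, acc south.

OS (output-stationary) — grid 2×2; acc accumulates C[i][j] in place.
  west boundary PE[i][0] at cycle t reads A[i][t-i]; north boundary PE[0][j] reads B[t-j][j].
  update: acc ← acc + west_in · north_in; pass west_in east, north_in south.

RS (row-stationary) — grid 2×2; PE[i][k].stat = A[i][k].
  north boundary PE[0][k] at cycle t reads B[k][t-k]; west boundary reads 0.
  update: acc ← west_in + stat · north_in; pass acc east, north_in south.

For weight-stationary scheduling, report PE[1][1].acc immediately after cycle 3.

PE[1][1].acc = 39

WS on a 2×2 grid — tracing PE[1][1] and its feeders:
  0: (0,1).acc=0  regs=<0,0>
  0: (1,0).acc=0  regs=<0,0>
  0: (1,1).acc=0  regs=<0,0>
  1: (0,1).acc=14  regs=<7,14>
  1: (1,0).acc=119  regs=<9,119>
  1: (1,1).acc=0  regs=<0,0>
  2: (0,1).acc=18  regs=<9,18>
  2: (1,0).acc=121  regs=<7,121>
  2: (1,1).acc=41  regs=<9,41>
  3: (0,1).acc=0  regs=<0,0>
  3: (1,0).acc=0  regs=<0,0>
  3: (1,1).acc=39  regs=<7,39>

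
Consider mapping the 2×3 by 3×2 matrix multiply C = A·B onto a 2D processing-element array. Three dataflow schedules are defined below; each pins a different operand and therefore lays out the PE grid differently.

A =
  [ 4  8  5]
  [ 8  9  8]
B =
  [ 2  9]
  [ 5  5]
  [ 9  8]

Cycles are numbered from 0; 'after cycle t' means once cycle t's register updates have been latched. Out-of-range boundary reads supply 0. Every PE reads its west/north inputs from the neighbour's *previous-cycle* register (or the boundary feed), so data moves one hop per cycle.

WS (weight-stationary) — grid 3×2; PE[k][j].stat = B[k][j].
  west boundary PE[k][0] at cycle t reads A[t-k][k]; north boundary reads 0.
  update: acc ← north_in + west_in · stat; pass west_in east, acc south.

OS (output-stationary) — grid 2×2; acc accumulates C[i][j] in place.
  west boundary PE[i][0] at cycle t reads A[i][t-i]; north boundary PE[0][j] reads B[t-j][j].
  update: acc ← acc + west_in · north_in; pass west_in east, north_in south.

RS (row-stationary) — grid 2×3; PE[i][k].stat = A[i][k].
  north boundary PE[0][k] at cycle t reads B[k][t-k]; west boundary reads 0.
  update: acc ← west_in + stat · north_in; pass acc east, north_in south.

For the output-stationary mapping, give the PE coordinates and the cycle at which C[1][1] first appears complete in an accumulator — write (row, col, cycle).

OS — PE[1][1] is where C[1][1] collects:
  @0  [1,1]  acc 0  |  →0  ↓0
  @1  [1,1]  acc 0  |  →0  ↓0
  @2  [1,1]  acc 72  |  →8  ↓9
  @3  [1,1]  acc 117  |  →9  ↓5
  @4  [1,1]  acc 181  |  →8  ↓8

(row, col, cycle) = (1, 1, 4)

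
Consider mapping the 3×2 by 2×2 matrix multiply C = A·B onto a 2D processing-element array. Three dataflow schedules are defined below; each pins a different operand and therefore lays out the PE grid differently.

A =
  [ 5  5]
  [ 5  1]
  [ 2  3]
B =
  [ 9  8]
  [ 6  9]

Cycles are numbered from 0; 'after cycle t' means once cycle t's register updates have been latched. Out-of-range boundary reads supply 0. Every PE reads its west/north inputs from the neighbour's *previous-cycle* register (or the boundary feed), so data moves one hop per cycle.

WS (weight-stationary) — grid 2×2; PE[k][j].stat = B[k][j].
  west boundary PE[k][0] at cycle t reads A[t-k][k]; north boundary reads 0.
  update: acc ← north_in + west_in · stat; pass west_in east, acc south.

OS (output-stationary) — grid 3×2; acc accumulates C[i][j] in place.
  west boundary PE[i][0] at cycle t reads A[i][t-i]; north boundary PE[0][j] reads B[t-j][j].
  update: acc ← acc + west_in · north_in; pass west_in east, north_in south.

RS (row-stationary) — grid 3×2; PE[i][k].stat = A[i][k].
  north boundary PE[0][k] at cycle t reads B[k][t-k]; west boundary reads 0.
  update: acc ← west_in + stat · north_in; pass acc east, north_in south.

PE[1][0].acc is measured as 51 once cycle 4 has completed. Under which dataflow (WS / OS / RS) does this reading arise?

Under WS (2×2), PE[1][0]:
  step 0 · PE1,0: acc=0; fwd→0 fwd↓0
  step 1 · PE1,0: acc=75; fwd→5 fwd↓75
  step 2 · PE1,0: acc=51; fwd→1 fwd↓51
  step 3 · PE1,0: acc=36; fwd→3 fwd↓36
  step 4 · PE1,0: acc=0; fwd→0 fwd↓0
Under OS (3×2), PE[1][0]:
  step 0 · PE1,0: acc=0; fwd→0 fwd↓0
  step 1 · PE1,0: acc=45; fwd→5 fwd↓9
  step 2 · PE1,0: acc=51; fwd→1 fwd↓6
  step 3 · PE1,0: acc=51; fwd→0 fwd↓0
  step 4 · PE1,0: acc=51; fwd→0 fwd↓0
Under RS (3×2), PE[1][0]:
  step 0 · PE1,0: acc=0; fwd→0 fwd↓0
  step 1 · PE1,0: acc=45; fwd→45 fwd↓9
  step 2 · PE1,0: acc=40; fwd→40 fwd↓8
  step 3 · PE1,0: acc=0; fwd→0 fwd↓0
  step 4 · PE1,0: acc=0; fwd→0 fwd↓0

dataflow = OS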